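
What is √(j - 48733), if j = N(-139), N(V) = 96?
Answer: I*√48637 ≈ 220.54*I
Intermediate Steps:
j = 96
√(j - 48733) = √(96 - 48733) = √(-48637) = I*√48637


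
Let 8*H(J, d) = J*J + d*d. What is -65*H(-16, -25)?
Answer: -57265/8 ≈ -7158.1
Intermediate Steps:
H(J, d) = J**2/8 + d**2/8 (H(J, d) = (J*J + d*d)/8 = (J**2 + d**2)/8 = J**2/8 + d**2/8)
-65*H(-16, -25) = -65*((1/8)*(-16)**2 + (1/8)*(-25)**2) = -65*((1/8)*256 + (1/8)*625) = -65*(32 + 625/8) = -65*881/8 = -57265/8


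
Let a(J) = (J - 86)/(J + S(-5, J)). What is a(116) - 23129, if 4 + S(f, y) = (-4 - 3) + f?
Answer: -231287/10 ≈ -23129.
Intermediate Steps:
S(f, y) = -11 + f (S(f, y) = -4 + ((-4 - 3) + f) = -4 + (-7 + f) = -11 + f)
a(J) = (-86 + J)/(-16 + J) (a(J) = (J - 86)/(J + (-11 - 5)) = (-86 + J)/(J - 16) = (-86 + J)/(-16 + J))
a(116) - 23129 = (-86 + 116)/(-16 + 116) - 23129 = 30/100 - 23129 = (1/100)*30 - 23129 = 3/10 - 23129 = -231287/10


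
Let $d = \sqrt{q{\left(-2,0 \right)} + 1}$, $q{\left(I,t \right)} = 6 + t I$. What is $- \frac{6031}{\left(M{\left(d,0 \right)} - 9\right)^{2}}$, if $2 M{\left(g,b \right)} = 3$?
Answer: $- \frac{24124}{225} \approx -107.22$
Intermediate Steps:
$q{\left(I,t \right)} = 6 + I t$
$d = \sqrt{7}$ ($d = \sqrt{\left(6 - 0\right) + 1} = \sqrt{\left(6 + 0\right) + 1} = \sqrt{6 + 1} = \sqrt{7} \approx 2.6458$)
$M{\left(g,b \right)} = \frac{3}{2}$ ($M{\left(g,b \right)} = \frac{1}{2} \cdot 3 = \frac{3}{2}$)
$- \frac{6031}{\left(M{\left(d,0 \right)} - 9\right)^{2}} = - \frac{6031}{\left(\frac{3}{2} - 9\right)^{2}} = - \frac{6031}{\left(- \frac{15}{2}\right)^{2}} = - \frac{6031}{\frac{225}{4}} = \left(-6031\right) \frac{4}{225} = - \frac{24124}{225}$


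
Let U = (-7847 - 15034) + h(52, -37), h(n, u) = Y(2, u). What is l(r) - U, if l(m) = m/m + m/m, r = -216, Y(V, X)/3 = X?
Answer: 22994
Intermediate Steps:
Y(V, X) = 3*X
h(n, u) = 3*u
l(m) = 2 (l(m) = 1 + 1 = 2)
U = -22992 (U = (-7847 - 15034) + 3*(-37) = -22881 - 111 = -22992)
l(r) - U = 2 - 1*(-22992) = 2 + 22992 = 22994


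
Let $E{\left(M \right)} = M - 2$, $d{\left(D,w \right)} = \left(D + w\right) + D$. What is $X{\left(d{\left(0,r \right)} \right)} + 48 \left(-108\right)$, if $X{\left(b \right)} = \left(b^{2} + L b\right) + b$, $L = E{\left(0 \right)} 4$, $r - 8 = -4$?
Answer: $-5196$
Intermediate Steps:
$r = 4$ ($r = 8 - 4 = 4$)
$d{\left(D,w \right)} = w + 2 D$
$E{\left(M \right)} = -2 + M$ ($E{\left(M \right)} = M - 2 = -2 + M$)
$L = -8$ ($L = \left(-2 + 0\right) 4 = \left(-2\right) 4 = -8$)
$X{\left(b \right)} = b^{2} - 7 b$ ($X{\left(b \right)} = \left(b^{2} - 8 b\right) + b = b^{2} - 7 b$)
$X{\left(d{\left(0,r \right)} \right)} + 48 \left(-108\right) = \left(4 + 2 \cdot 0\right) \left(-7 + \left(4 + 2 \cdot 0\right)\right) + 48 \left(-108\right) = \left(4 + 0\right) \left(-7 + \left(4 + 0\right)\right) - 5184 = 4 \left(-7 + 4\right) - 5184 = 4 \left(-3\right) - 5184 = -12 - 5184 = -5196$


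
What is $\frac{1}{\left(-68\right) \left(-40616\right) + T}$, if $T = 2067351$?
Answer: $\frac{1}{4829239} \approx 2.0707 \cdot 10^{-7}$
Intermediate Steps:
$\frac{1}{\left(-68\right) \left(-40616\right) + T} = \frac{1}{\left(-68\right) \left(-40616\right) + 2067351} = \frac{1}{2761888 + 2067351} = \frac{1}{4829239}$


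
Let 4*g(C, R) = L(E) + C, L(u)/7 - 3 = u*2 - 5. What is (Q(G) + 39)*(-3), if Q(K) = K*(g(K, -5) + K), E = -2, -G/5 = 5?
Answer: -12993/4 ≈ -3248.3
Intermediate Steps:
G = -25 (G = -5*5 = -25)
L(u) = -14 + 14*u (L(u) = 21 + 7*(u*2 - 5) = 21 + 7*(2*u - 5) = 21 + 7*(-5 + 2*u) = 21 + (-35 + 14*u) = -14 + 14*u)
g(C, R) = -21/2 + C/4 (g(C, R) = ((-14 + 14*(-2)) + C)/4 = ((-14 - 28) + C)/4 = (-42 + C)/4 = -21/2 + C/4)
Q(K) = K*(-21/2 + 5*K/4) (Q(K) = K*((-21/2 + K/4) + K) = K*(-21/2 + 5*K/4))
(Q(G) + 39)*(-3) = ((1/4)*(-25)*(-42 + 5*(-25)) + 39)*(-3) = ((1/4)*(-25)*(-42 - 125) + 39)*(-3) = ((1/4)*(-25)*(-167) + 39)*(-3) = (4175/4 + 39)*(-3) = (4331/4)*(-3) = -12993/4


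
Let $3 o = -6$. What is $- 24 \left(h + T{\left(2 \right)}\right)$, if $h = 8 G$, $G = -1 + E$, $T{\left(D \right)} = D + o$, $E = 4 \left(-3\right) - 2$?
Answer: $2880$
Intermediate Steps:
$o = -2$ ($o = \frac{1}{3} \left(-6\right) = -2$)
$E = -14$ ($E = -12 - 2 = -14$)
$T{\left(D \right)} = -2 + D$ ($T{\left(D \right)} = D - 2 = -2 + D$)
$G = -15$ ($G = -1 - 14 = -15$)
$h = -120$ ($h = 8 \left(-15\right) = -120$)
$- 24 \left(h + T{\left(2 \right)}\right) = - 24 \left(-120 + \left(-2 + 2\right)\right) = - 24 \left(-120 + 0\right) = \left(-24\right) \left(-120\right) = 2880$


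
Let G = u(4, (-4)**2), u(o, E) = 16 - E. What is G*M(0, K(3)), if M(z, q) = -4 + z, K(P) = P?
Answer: 0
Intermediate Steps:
G = 0 (G = 16 - 1*(-4)**2 = 16 - 1*16 = 16 - 16 = 0)
G*M(0, K(3)) = 0*(-4 + 0) = 0*(-4) = 0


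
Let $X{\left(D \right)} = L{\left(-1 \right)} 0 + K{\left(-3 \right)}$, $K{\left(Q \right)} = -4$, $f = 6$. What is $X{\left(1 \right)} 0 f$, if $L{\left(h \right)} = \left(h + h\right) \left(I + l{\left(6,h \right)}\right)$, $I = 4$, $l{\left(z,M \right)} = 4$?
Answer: $0$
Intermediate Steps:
$L{\left(h \right)} = 16 h$ ($L{\left(h \right)} = \left(h + h\right) \left(4 + 4\right) = 2 h 8 = 16 h$)
$X{\left(D \right)} = -4$ ($X{\left(D \right)} = 16 \left(-1\right) 0 - 4 = \left(-16\right) 0 - 4 = 0 - 4 = -4$)
$X{\left(1 \right)} 0 f = \left(-4\right) 0 \cdot 6 = 0 \cdot 6 = 0$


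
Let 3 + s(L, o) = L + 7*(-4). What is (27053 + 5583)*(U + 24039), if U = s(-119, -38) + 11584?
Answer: 1157696828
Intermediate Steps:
s(L, o) = -31 + L (s(L, o) = -3 + (L + 7*(-4)) = -3 + (L - 28) = -3 + (-28 + L) = -31 + L)
U = 11434 (U = (-31 - 119) + 11584 = -150 + 11584 = 11434)
(27053 + 5583)*(U + 24039) = (27053 + 5583)*(11434 + 24039) = 32636*35473 = 1157696828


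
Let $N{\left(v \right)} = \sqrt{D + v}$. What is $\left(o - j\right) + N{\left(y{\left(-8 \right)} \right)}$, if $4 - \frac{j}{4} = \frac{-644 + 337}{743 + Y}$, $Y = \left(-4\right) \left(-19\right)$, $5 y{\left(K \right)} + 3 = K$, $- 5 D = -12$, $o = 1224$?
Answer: $\frac{988124}{819} + \frac{\sqrt{5}}{5} \approx 1206.9$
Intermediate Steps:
$D = \frac{12}{5}$ ($D = \left(- \frac{1}{5}\right) \left(-12\right) = \frac{12}{5} \approx 2.4$)
$y{\left(K \right)} = - \frac{3}{5} + \frac{K}{5}$
$N{\left(v \right)} = \sqrt{\frac{12}{5} + v}$
$Y = 76$
$j = \frac{14332}{819}$ ($j = 16 - 4 \frac{-644 + 337}{743 + 76} = 16 - 4 \left(- \frac{307}{819}\right) = 16 - 4 \left(\left(-307\right) \frac{1}{819}\right) = 16 - - \frac{1228}{819} = 16 + \frac{1228}{819} = \frac{14332}{819} \approx 17.499$)
$\left(o - j\right) + N{\left(y{\left(-8 \right)} \right)} = \left(1224 - \frac{14332}{819}\right) + \frac{\sqrt{60 + 25 \left(- \frac{3}{5} + \frac{1}{5} \left(-8\right)\right)}}{5} = \left(1224 - \frac{14332}{819}\right) + \frac{\sqrt{60 + 25 \left(- \frac{3}{5} - \frac{8}{5}\right)}}{5} = \frac{988124}{819} + \frac{\sqrt{60 + 25 \left(- \frac{11}{5}\right)}}{5} = \frac{988124}{819} + \frac{\sqrt{60 - 55}}{5} = \frac{988124}{819} + \frac{\sqrt{5}}{5}$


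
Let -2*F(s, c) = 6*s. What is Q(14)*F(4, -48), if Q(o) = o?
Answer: -168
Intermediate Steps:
F(s, c) = -3*s
Q(14)*F(4, -48) = 14*(-3*4) = 14*(-12) = -168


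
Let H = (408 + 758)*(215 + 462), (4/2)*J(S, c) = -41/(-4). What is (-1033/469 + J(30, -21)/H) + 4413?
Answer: 13063729024413/2961761264 ≈ 4410.8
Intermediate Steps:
J(S, c) = 41/8 (J(S, c) = (-41/(-4))/2 = (-41*(-1/4))/2 = (1/2)*(41/4) = 41/8)
H = 789382 (H = 1166*677 = 789382)
(-1033/469 + J(30, -21)/H) + 4413 = (-1033/469 + (41/8)/789382) + 4413 = (-1033*1/469 + (41/8)*(1/789382)) + 4413 = (-1033/469 + 41/6315056) + 4413 = -6523433619/2961761264 + 4413 = 13063729024413/2961761264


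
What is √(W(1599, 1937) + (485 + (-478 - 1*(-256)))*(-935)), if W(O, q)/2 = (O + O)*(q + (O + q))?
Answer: √34759403 ≈ 5895.7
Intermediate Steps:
W(O, q) = 4*O*(O + 2*q) (W(O, q) = 2*((O + O)*(q + (O + q))) = 2*((2*O)*(O + 2*q)) = 2*(2*O*(O + 2*q)) = 4*O*(O + 2*q))
√(W(1599, 1937) + (485 + (-478 - 1*(-256)))*(-935)) = √(4*1599*(1599 + 2*1937) + (485 + (-478 - 1*(-256)))*(-935)) = √(4*1599*(1599 + 3874) + (485 + (-478 + 256))*(-935)) = √(4*1599*5473 + (485 - 222)*(-935)) = √(35005308 + 263*(-935)) = √(35005308 - 245905) = √34759403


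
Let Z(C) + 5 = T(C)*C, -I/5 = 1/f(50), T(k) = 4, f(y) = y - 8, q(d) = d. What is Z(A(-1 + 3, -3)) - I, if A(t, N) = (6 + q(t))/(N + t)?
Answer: -1549/42 ≈ -36.881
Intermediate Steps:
f(y) = -8 + y
A(t, N) = (6 + t)/(N + t)
I = -5/42 (I = -5/(-8 + 50) = -5/42 ≈ -0.11905)
Z(C) = -5 + 4*C
Z(A(-1 + 3, -3)) - I = (-5 + 4*((6 + (-1 + 3))/(-3 + (-1 + 3)))) - 1*(-5/42) = (-5 + 4*((6 + 2)/(-3 + 2))) + 5/42 = (-5 + 4*(8/(-1))) + 5/42 = (-5 + 4*(-1*8)) + 5/42 = (-5 + 4*(-8)) + 5/42 = (-5 - 32) + 5/42 = -37 + 5/42 = -1549/42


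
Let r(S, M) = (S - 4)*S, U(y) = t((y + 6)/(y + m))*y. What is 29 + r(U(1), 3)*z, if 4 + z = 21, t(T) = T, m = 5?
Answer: -979/36 ≈ -27.194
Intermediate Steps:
U(y) = y*(6 + y)/(5 + y) (U(y) = ((y + 6)/(y + 5))*y = ((6 + y)/(5 + y))*y = y*(6 + y)/(5 + y))
r(S, M) = S*(-4 + S) (r(S, M) = (-4 + S)*S = S*(-4 + S))
z = 17 (z = -4 + 21 = 17)
29 + r(U(1), 3)*z = 29 + ((1*(6 + 1)/(5 + 1))*(-4 + 1*(6 + 1)/(5 + 1)))*17 = 29 + ((1*7/6)*(-4 + 1*7/6))*17 = 29 + ((1*(⅙)*7)*(-4 + 1*(⅙)*7))*17 = 29 + (7*(-4 + 7/6)/6)*17 = 29 + ((7/6)*(-17/6))*17 = 29 - 119/36*17 = 29 - 2023/36 = -979/36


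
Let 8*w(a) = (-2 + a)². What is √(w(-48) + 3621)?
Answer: √15734/2 ≈ 62.718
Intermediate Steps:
w(a) = (-2 + a)²/8
√(w(-48) + 3621) = √((-2 - 48)²/8 + 3621) = √((⅛)*(-50)² + 3621) = √((⅛)*2500 + 3621) = √(625/2 + 3621) = √(7867/2) = √15734/2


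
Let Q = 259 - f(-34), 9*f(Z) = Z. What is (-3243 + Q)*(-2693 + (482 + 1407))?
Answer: 7188296/3 ≈ 2.3961e+6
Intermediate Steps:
f(Z) = Z/9
Q = 2365/9 (Q = 259 - (-34)/9 = 259 - 1*(-34/9) = 259 + 34/9 = 2365/9 ≈ 262.78)
(-3243 + Q)*(-2693 + (482 + 1407)) = (-3243 + 2365/9)*(-2693 + (482 + 1407)) = -26822*(-2693 + 1889)/9 = -26822/9*(-804) = 7188296/3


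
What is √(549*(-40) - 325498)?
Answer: I*√347458 ≈ 589.46*I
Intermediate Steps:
√(549*(-40) - 325498) = √(-21960 - 325498) = √(-347458) = I*√347458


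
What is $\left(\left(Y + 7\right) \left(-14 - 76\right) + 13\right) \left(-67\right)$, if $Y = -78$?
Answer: $-429001$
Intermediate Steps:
$\left(\left(Y + 7\right) \left(-14 - 76\right) + 13\right) \left(-67\right) = \left(\left(-78 + 7\right) \left(-14 - 76\right) + 13\right) \left(-67\right) = \left(\left(-71\right) \left(-90\right) + 13\right) \left(-67\right) = \left(6390 + 13\right) \left(-67\right) = 6403 \left(-67\right) = -429001$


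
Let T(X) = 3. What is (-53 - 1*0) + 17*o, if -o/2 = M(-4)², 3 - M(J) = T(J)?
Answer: -53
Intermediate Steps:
M(J) = 0 (M(J) = 3 - 1*3 = 3 - 3 = 0)
o = 0 (o = -2*0² = -2*0 = 0)
(-53 - 1*0) + 17*o = (-53 - 1*0) + 17*0 = (-53 + 0) + 0 = -53 + 0 = -53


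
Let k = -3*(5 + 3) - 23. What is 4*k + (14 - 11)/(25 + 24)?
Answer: -9209/49 ≈ -187.94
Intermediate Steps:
k = -47 (k = -3*8 - 23 = -24 - 23 = -47)
4*k + (14 - 11)/(25 + 24) = 4*(-47) + (14 - 11)/(25 + 24) = -188 + 3/49 = -9209/49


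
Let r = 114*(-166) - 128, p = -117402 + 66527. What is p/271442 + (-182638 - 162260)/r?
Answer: 11581316552/646439123 ≈ 17.916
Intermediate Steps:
p = -50875
r = -19052 (r = -18924 - 128 = -19052)
p/271442 + (-182638 - 162260)/r = -50875/271442 + (-182638 - 162260)/(-19052) = -50875*1/271442 - 344898*(-1/19052) = -50875/271442 + 172449/9526 = 11581316552/646439123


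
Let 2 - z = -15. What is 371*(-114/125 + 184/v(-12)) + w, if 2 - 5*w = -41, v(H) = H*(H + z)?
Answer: -550307/375 ≈ -1467.5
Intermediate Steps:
z = 17 (z = 2 - 1*(-15) = 2 + 15 = 17)
v(H) = H*(17 + H) (v(H) = H*(H + 17) = H*(17 + H))
w = 43/5 (w = 2/5 - 1/5*(-41) = 2/5 + 41/5 = 43/5 ≈ 8.6000)
371*(-114/125 + 184/v(-12)) + w = 371*(-114/125 + 184/((-12*(17 - 12)))) + 43/5 = 371*(-114*1/125 + 184/((-12*5))) + 43/5 = 371*(-114/125 + 184/(-60)) + 43/5 = 371*(-114/125 + 184*(-1/60)) + 43/5 = 371*(-114/125 - 46/15) + 43/5 = 371*(-1492/375) + 43/5 = -553532/375 + 43/5 = -550307/375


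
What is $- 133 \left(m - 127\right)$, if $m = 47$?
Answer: $10640$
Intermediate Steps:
$- 133 \left(m - 127\right) = - 133 \left(47 - 127\right) = \left(-133\right) \left(-80\right) = 10640$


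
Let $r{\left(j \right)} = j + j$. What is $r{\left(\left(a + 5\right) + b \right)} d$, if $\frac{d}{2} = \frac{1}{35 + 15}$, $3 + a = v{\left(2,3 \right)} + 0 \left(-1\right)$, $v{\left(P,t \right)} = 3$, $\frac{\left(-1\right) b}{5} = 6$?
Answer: $-2$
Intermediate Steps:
$b = -30$ ($b = \left(-5\right) 6 = -30$)
$a = 0$ ($a = -3 + \left(3 + 0 \left(-1\right)\right) = -3 + \left(3 + 0\right) = -3 + 3 = 0$)
$r{\left(j \right)} = 2 j$
$d = \frac{1}{25}$ ($d = \frac{2}{35 + 15} = \frac{2}{50} = 2 \cdot \frac{1}{50} = \frac{1}{25} \approx 0.04$)
$r{\left(\left(a + 5\right) + b \right)} d = 2 \left(\left(0 + 5\right) - 30\right) \frac{1}{25} = 2 \left(5 - 30\right) \frac{1}{25} = 2 \left(-25\right) \frac{1}{25} = \left(-50\right) \frac{1}{25} = -2$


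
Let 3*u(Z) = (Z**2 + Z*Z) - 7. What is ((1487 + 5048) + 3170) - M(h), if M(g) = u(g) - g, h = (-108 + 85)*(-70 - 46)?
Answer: -14199322/3 ≈ -4.7331e+6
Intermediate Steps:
u(Z) = -7/3 + 2*Z**2/3 (u(Z) = ((Z**2 + Z*Z) - 7)/3 = ((Z**2 + Z**2) - 7)/3 = (2*Z**2 - 7)/3 = (-7 + 2*Z**2)/3 = -7/3 + 2*Z**2/3)
h = 2668 (h = -23*(-116) = 2668)
M(g) = -7/3 - g + 2*g**2/3 (M(g) = (-7/3 + 2*g**2/3) - g = -7/3 - g + 2*g**2/3)
((1487 + 5048) + 3170) - M(h) = ((1487 + 5048) + 3170) - (-7/3 - 1*2668 + (2/3)*2668**2) = (6535 + 3170) - (-7/3 - 2668 + (2/3)*7118224) = 9705 - (-7/3 - 2668 + 14236448/3) = 9705 - 1*14228437/3 = 9705 - 14228437/3 = -14199322/3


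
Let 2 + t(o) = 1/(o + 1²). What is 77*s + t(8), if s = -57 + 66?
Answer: 6220/9 ≈ 691.11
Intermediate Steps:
s = 9
t(o) = -2 + 1/(1 + o) (t(o) = -2 + 1/(o + 1²) = -2 + 1/(o + 1) = -2 + 1/(1 + o))
77*s + t(8) = 77*9 + (-1 - 2*8)/(1 + 8) = 693 + (-1 - 16)/9 = 693 + (⅑)*(-17) = 693 - 17/9 = 6220/9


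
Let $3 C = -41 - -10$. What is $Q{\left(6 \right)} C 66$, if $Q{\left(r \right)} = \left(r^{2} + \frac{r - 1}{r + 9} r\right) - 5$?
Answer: $-22506$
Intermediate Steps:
$C = - \frac{31}{3}$ ($C = \frac{-41 - -10}{3} = \frac{-41 + 10}{3} = \frac{1}{3} \left(-31\right) = - \frac{31}{3} \approx -10.333$)
$Q{\left(r \right)} = -5 + r^{2} + \frac{r \left(-1 + r\right)}{9 + r}$ ($Q{\left(r \right)} = \left(r^{2} + \frac{-1 + r}{9 + r} r\right) - 5 = \left(r^{2} + \frac{r \left(-1 + r\right)}{9 + r}\right) - 5 = -5 + r^{2} + \frac{r \left(-1 + r\right)}{9 + r}$)
$Q{\left(6 \right)} C 66 = \frac{-45 + 6^{3} - 36 + 10 \cdot 6^{2}}{9 + 6} \left(- \frac{31}{3}\right) 66 = \frac{-45 + 216 - 36 + 10 \cdot 36}{15} \left(- \frac{31}{3}\right) 66 = \frac{-45 + 216 - 36 + 360}{15} \left(- \frac{31}{3}\right) 66 = \frac{1}{15} \cdot 495 \left(- \frac{31}{3}\right) 66 = 33 \left(- \frac{31}{3}\right) 66 = \left(-341\right) 66 = -22506$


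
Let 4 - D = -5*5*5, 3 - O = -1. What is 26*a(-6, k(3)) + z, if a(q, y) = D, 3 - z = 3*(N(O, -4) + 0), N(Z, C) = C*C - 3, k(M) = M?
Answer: 3318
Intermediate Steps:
O = 4 (O = 3 - 1*(-1) = 3 + 1 = 4)
N(Z, C) = -3 + C² (N(Z, C) = C² - 3 = -3 + C²)
z = -36 (z = 3 - 3*((-3 + (-4)²) + 0) = 3 - 3*((-3 + 16) + 0) = 3 - 3*(13 + 0) = 3 - 3*13 = 3 - 1*39 = 3 - 39 = -36)
D = 129 (D = 4 - (-5*5)*5 = 4 - (-25)*5 = 4 - 1*(-125) = 4 + 125 = 129)
a(q, y) = 129
26*a(-6, k(3)) + z = 26*129 - 36 = 3354 - 36 = 3318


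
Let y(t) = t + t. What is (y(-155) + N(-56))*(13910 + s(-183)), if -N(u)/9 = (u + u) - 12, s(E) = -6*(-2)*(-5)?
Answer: 11163100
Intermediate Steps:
y(t) = 2*t
s(E) = -60 (s(E) = 12*(-5) = -60)
N(u) = 108 - 18*u (N(u) = -9*((u + u) - 12) = -9*(2*u - 12) = -9*(-12 + 2*u) = 108 - 18*u)
(y(-155) + N(-56))*(13910 + s(-183)) = (2*(-155) + (108 - 18*(-56)))*(13910 - 60) = (-310 + (108 + 1008))*13850 = (-310 + 1116)*13850 = 806*13850 = 11163100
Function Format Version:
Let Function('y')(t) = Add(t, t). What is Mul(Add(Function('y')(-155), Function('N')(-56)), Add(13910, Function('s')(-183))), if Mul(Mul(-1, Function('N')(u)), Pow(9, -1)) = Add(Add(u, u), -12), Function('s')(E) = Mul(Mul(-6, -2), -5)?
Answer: 11163100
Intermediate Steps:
Function('y')(t) = Mul(2, t)
Function('s')(E) = -60 (Function('s')(E) = Mul(12, -5) = -60)
Function('N')(u) = Add(108, Mul(-18, u)) (Function('N')(u) = Mul(-9, Add(Add(u, u), -12)) = Mul(-9, Add(Mul(2, u), -12)) = Mul(-9, Add(-12, Mul(2, u))) = Add(108, Mul(-18, u)))
Mul(Add(Function('y')(-155), Function('N')(-56)), Add(13910, Function('s')(-183))) = Mul(Add(Mul(2, -155), Add(108, Mul(-18, -56))), Add(13910, -60)) = Mul(Add(-310, Add(108, 1008)), 13850) = Mul(Add(-310, 1116), 13850) = Mul(806, 13850) = 11163100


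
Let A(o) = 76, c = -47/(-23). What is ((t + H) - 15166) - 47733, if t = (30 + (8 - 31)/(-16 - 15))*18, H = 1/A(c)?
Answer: -146886309/2356 ≈ -62346.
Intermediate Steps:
c = 47/23 (c = -47*(-1/23) = 47/23 ≈ 2.0435)
H = 1/76 ≈ 0.013158
t = 17154/31 (t = (30 - 23/(-31))*18 = (30 - 23*(-1/31))*18 = (30 + 23/31)*18 = (953/31)*18 = 17154/31 ≈ 553.35)
((t + H) - 15166) - 47733 = ((17154/31 + 1/76) - 15166) - 47733 = (1303735/2356 - 15166) - 47733 = -34427361/2356 - 47733 = -146886309/2356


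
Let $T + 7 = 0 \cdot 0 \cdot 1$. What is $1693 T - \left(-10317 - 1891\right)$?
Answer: $357$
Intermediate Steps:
$T = -7$ ($T = -7 + 0 \cdot 0 \cdot 1 = -7 + 0 \cdot 1 = -7 + 0 = -7$)
$1693 T - \left(-10317 - 1891\right) = 1693 \left(-7\right) - \left(-10317 - 1891\right) = -11851 - \left(-10317 - 1891\right) = -11851 - -12208 = -11851 + 12208 = 357$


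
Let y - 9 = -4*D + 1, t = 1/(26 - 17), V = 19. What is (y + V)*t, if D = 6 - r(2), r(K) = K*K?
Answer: 7/3 ≈ 2.3333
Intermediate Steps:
r(K) = K**2
D = 2 (D = 6 - 1*2**2 = 6 - 1*4 = 6 - 4 = 2)
t = 1/9 ≈ 0.11111
y = 2 (y = 9 + (-4*2 + 1) = 9 + (-8 + 1) = 9 - 7 = 2)
(y + V)*t = (2 + 19)*(1/9) = 21*(1/9) = 7/3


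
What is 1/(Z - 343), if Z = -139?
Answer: -1/482 ≈ -0.0020747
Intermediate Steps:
1/(Z - 343) = 1/(-139 - 343) = 1/(-482) = -1/482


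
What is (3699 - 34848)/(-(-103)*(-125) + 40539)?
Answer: -31149/27664 ≈ -1.1260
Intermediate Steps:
(3699 - 34848)/(-(-103)*(-125) + 40539) = -31149/(-103*125 + 40539) = -31149/(-12875 + 40539) = -31149/27664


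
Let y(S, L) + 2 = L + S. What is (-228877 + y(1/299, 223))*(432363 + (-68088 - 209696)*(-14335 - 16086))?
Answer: -577772300503754061/299 ≈ -1.9323e+15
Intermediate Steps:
y(S, L) = -2 + L + S (y(S, L) = -2 + (L + S) = -2 + L + S)
(-228877 + y(1/299, 223))*(432363 + (-68088 - 209696)*(-14335 - 16086)) = (-228877 + (-2 + 223 + 1/299))*(432363 + (-68088 - 209696)*(-14335 - 16086)) = (-228877 + (-2 + 223 + 1/299))*(432363 - 277784*(-30421)) = (-228877 + 66080/299)*(432363 + 8450467064) = -68368143/299*8450899427 = -577772300503754061/299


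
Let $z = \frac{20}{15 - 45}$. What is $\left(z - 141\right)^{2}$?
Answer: $\frac{180625}{9} \approx 20069.0$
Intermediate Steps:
$z = - \frac{2}{3}$ ($z = \frac{20}{-30} = 20 \left(- \frac{1}{30}\right) = - \frac{2}{3} \approx -0.66667$)
$\left(z - 141\right)^{2} = \left(- \frac{2}{3} - 141\right)^{2} = \left(- \frac{425}{3}\right)^{2} = \frac{180625}{9}$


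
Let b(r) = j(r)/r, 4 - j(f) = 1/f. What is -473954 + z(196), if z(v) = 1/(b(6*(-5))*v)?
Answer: -2810073491/5929 ≈ -4.7395e+5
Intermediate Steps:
j(f) = 4 - 1/f
b(r) = (4 - 1/r)/r
z(v) = -900/(121*v) (z(v) = 1/(((-1 + 4*(6*(-5)))/(6*(-5))**2)*v) = 1/(((-1 + 4*(-30))/(-30)**2)*v) = 1/(((-1 - 120)/900)*v) = 1/(((1/900)*(-121))*v) = 1/(-121*v/900) = -900/(121*v))
-473954 + z(196) = -473954 - 900/121/196 = -473954 - 900/121*1/196 = -473954 - 225/5929 = -2810073491/5929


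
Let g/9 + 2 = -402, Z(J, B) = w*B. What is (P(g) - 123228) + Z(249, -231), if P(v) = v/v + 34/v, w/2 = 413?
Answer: -570912011/1818 ≈ -3.1403e+5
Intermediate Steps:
w = 826 (w = 2*413 = 826)
Z(J, B) = 826*B
g = -3636 (g = -18 + 9*(-402) = -18 - 3618 = -3636)
P(v) = 1 + 34/v
(P(g) - 123228) + Z(249, -231) = ((34 - 3636)/(-3636) - 123228) + 826*(-231) = (-1/3636*(-3602) - 123228) - 190806 = (1801/1818 - 123228) - 190806 = -224026703/1818 - 190806 = -570912011/1818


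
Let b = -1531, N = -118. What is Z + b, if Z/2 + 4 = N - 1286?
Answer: -4347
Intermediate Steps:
Z = -2816 (Z = -8 + 2*(-118 - 1286) = -8 + 2*(-1404) = -8 - 2808 = -2816)
Z + b = -2816 - 1531 = -4347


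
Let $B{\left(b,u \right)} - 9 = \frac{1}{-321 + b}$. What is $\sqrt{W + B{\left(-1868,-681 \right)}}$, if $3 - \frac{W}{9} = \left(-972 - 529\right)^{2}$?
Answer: $\frac{i \sqrt{97161597342722}}{2189} \approx 4503.0 i$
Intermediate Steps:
$B{\left(b,u \right)} = 9 + \frac{1}{-321 + b}$
$W = -20276982$ ($W = 27 - 9 \left(-972 - 529\right)^{2} = 27 - 9 \left(-1501\right)^{2} = 27 - 20277009 = -20276982$)
$\sqrt{W + B{\left(-1868,-681 \right)}} = \sqrt{-20276982 + \frac{-2888 + 9 \left(-1868\right)}{-321 - 1868}} = \sqrt{-20276982 + \frac{-2888 - 16812}{-2189}} = \sqrt{-20276982 - - \frac{19700}{2189}} = \sqrt{-20276982 + \frac{19700}{2189}} = \sqrt{- \frac{44386293898}{2189}} = \frac{i \sqrt{97161597342722}}{2189}$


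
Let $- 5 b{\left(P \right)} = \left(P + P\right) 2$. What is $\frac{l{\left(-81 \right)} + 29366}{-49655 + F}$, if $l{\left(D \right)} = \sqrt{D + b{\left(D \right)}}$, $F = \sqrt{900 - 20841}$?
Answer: $\frac{- 146830 i + 9 \sqrt{5}}{5 \left(17 \sqrt{69} + 49655 i\right)} \approx -0.5914 - 0.0017629 i$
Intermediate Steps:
$b{\left(P \right)} = - \frac{4 P}{5}$ ($b{\left(P \right)} = - \frac{\left(P + P\right) 2}{5} = - \frac{2 P 2}{5} = - \frac{4 P}{5}$)
$F = 17 i \sqrt{69}$ ($F = \sqrt{-19941} = 17 i \sqrt{69} \approx 141.21 i$)
$l{\left(D \right)} = \frac{\sqrt{5} \sqrt{D}}{5}$ ($l{\left(D \right)} = \sqrt{D - \frac{4 D}{5}} = \sqrt{\frac{D}{5}} = \frac{\sqrt{5} \sqrt{D}}{5}$)
$\frac{l{\left(-81 \right)} + 29366}{-49655 + F} = \frac{\frac{\sqrt{5} \sqrt{-81}}{5} + 29366}{-49655 + 17 i \sqrt{69}} = \frac{\frac{\sqrt{5} \cdot 9 i}{5} + 29366}{-49655 + 17 i \sqrt{69}} = \frac{\frac{9 i \sqrt{5}}{5} + 29366}{-49655 + 17 i \sqrt{69}} = \frac{29366 + \frac{9 i \sqrt{5}}{5}}{-49655 + 17 i \sqrt{69}}$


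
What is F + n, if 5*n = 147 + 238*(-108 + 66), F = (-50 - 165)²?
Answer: 221276/5 ≈ 44255.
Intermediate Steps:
F = 46225 (F = (-215)² = 46225)
n = -9849/5 (n = (147 + 238*(-108 + 66))/5 = (147 + 238*(-42))/5 = (147 - 9996)/5 = (⅕)*(-9849) = -9849/5 ≈ -1969.8)
F + n = 46225 - 9849/5 = 221276/5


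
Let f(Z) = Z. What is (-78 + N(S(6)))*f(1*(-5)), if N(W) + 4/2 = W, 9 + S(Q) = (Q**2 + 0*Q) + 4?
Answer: 245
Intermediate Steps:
S(Q) = -5 + Q**2 (S(Q) = -9 + ((Q**2 + 0*Q) + 4) = -9 + ((Q**2 + 0) + 4) = -9 + (Q**2 + 4) = -9 + (4 + Q**2) = -5 + Q**2)
N(W) = -2 + W
(-78 + N(S(6)))*f(1*(-5)) = (-78 + (-2 + (-5 + 6**2)))*(1*(-5)) = (-78 + (-2 + (-5 + 36)))*(-5) = (-78 + (-2 + 31))*(-5) = (-78 + 29)*(-5) = -49*(-5) = 245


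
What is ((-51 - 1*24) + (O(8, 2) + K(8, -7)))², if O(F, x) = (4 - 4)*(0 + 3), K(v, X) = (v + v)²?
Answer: 32761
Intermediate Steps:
K(v, X) = 4*v² (K(v, X) = (2*v)² = 4*v²)
O(F, x) = 0 (O(F, x) = 0*3 = 0)
((-51 - 1*24) + (O(8, 2) + K(8, -7)))² = ((-51 - 1*24) + (0 + 4*8²))² = ((-51 - 24) + (0 + 4*64))² = (-75 + (0 + 256))² = (-75 + 256)² = 181² = 32761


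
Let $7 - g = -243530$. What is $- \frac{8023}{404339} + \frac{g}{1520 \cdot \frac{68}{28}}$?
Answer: $\frac{36268064999}{549901040} \approx 65.954$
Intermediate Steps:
$g = 243537$ ($g = 7 - -243530 = 7 + 243530 = 243537$)
$- \frac{8023}{404339} + \frac{g}{1520 \cdot \frac{68}{28}} = - \frac{8023}{404339} + \frac{243537}{1520 \cdot \frac{68}{28}} = \left(-8023\right) \frac{1}{404339} + \frac{243537}{1520 \cdot 68 \cdot \frac{1}{28}} = - \frac{8023}{404339} + \frac{243537}{1520 \cdot \frac{17}{7}} = - \frac{8023}{404339} + \frac{243537}{\frac{25840}{7}} = - \frac{8023}{404339} + 243537 \cdot \frac{7}{25840} = - \frac{8023}{404339} + \frac{1704759}{25840} = \frac{36268064999}{549901040}$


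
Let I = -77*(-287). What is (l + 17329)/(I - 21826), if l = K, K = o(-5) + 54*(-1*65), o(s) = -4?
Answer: 4605/91 ≈ 50.604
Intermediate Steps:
K = -3514 (K = -4 + 54*(-1*65) = -4 + 54*(-65) = -4 - 3510 = -3514)
l = -3514
I = 22099
(l + 17329)/(I - 21826) = (-3514 + 17329)/(22099 - 21826) = 13815/273 = 13815*(1/273) = 4605/91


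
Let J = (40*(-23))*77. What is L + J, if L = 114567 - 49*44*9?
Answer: 24323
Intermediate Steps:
J = -70840 (J = -920*77 = -70840)
L = 95163 (L = 114567 - 2156*9 = 114567 - 19404 = 95163)
L + J = 95163 - 70840 = 24323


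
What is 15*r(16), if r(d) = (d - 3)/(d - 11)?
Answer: 39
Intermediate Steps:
r(d) = (-3 + d)/(-11 + d)
15*r(16) = 15*((-3 + 16)/(-11 + 16)) = 15*(13/5) = 39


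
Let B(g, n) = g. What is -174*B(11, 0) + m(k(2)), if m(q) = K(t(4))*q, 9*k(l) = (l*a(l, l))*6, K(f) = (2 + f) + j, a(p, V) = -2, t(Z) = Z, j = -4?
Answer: -5758/3 ≈ -1919.3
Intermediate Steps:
K(f) = -2 + f (K(f) = (2 + f) - 4 = -2 + f)
k(l) = -4*l/3 (k(l) = ((l*(-2))*6)/9 = (-2*l*6)/9 = (-12*l)/9 = -4*l/3)
m(q) = 2*q (m(q) = (-2 + 4)*q = 2*q)
-174*B(11, 0) + m(k(2)) = -174*11 + 2*(-4/3*2) = -1914 + 2*(-8/3) = -1914 - 16/3 = -5758/3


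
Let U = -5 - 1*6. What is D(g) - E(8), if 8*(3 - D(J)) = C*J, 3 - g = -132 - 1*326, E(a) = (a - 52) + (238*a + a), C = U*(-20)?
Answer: -29085/2 ≈ -14543.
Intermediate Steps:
U = -11 (U = -5 - 6 = -11)
C = 220 (C = -11*(-20) = 220)
E(a) = -52 + 240*a (E(a) = (-52 + a) + 239*a = -52 + 240*a)
g = 461 (g = 3 - (-132 - 1*326) = 3 - (-132 - 326) = 3 - 1*(-458) = 3 + 458 = 461)
D(J) = 3 - 55*J/2
D(g) - E(8) = (3 - 55/2*461) - (-52 + 240*8) = (3 - 25355/2) - (-52 + 1920) = -25349/2 - 1*1868 = -25349/2 - 1868 = -29085/2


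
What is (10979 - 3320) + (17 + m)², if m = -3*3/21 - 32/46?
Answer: 205062075/25921 ≈ 7911.0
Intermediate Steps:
m = -181/161 (m = -9*1/21 - 32*1/46 = -3/7 - 16/23 = -181/161 ≈ -1.1242)
(10979 - 3320) + (17 + m)² = (10979 - 3320) + (17 - 181/161)² = 7659 + (2556/161)² = 7659 + 6533136/25921 = 205062075/25921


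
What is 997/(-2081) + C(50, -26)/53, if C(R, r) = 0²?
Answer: -997/2081 ≈ -0.47910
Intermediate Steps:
C(R, r) = 0
997/(-2081) + C(50, -26)/53 = 997/(-2081) + 0/53 = 997*(-1/2081) + 0*(1/53) = -997/2081 + 0 = -997/2081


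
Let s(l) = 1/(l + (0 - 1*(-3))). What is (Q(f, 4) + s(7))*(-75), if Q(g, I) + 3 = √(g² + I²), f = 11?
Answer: 435/2 - 75*√137 ≈ -660.35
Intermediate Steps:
Q(g, I) = -3 + √(I² + g²) (Q(g, I) = -3 + √(g² + I²) = -3 + √(I² + g²))
s(l) = 1/(3 + l) (s(l) = 1/(l + (0 + 3)) = 1/(l + 3) = 1/(3 + l))
(Q(f, 4) + s(7))*(-75) = ((-3 + √(4² + 11²)) + 1/(3 + 7))*(-75) = ((-3 + √(16 + 121)) + 1/10)*(-75) = ((-3 + √137) + ⅒)*(-75) = (-29/10 + √137)*(-75) = 435/2 - 75*√137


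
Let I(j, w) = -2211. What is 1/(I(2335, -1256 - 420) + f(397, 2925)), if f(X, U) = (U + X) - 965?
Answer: 1/146 ≈ 0.0068493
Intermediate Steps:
f(X, U) = -965 + U + X
1/(I(2335, -1256 - 420) + f(397, 2925)) = 1/(-2211 + (-965 + 2925 + 397)) = 1/(-2211 + 2357) = 1/146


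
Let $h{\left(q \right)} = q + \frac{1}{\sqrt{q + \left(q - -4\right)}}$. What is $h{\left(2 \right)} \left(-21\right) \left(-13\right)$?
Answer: $546 + \frac{273 \sqrt{2}}{4} \approx 642.52$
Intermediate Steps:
$h{\left(q \right)} = q + \frac{1}{\sqrt{4 + 2 q}}$ ($h{\left(q \right)} = q + \frac{1}{\sqrt{q + \left(q + 4\right)}} = q + \frac{1}{\sqrt{q + \left(4 + q\right)}} = q + \frac{1}{\sqrt{4 + 2 q}}$)
$h{\left(2 \right)} \left(-21\right) \left(-13\right) = \left(2 + \frac{\sqrt{2}}{2 \sqrt{2 + 2}}\right) \left(-21\right) \left(-13\right) = \left(2 + \frac{\sqrt{2}}{2 \cdot 2}\right) \left(-21\right) \left(-13\right) = \left(2 + \frac{1}{2} \sqrt{2} \cdot \frac{1}{2}\right) \left(-21\right) \left(-13\right) = \left(2 + \frac{\sqrt{2}}{4}\right) \left(-21\right) \left(-13\right) = \left(-42 - \frac{21 \sqrt{2}}{4}\right) \left(-13\right) = 546 + \frac{273 \sqrt{2}}{4}$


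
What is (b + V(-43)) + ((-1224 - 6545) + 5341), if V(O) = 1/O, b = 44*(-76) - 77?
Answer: -251508/43 ≈ -5849.0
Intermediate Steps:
b = -3421 (b = -3344 - 77 = -3421)
(b + V(-43)) + ((-1224 - 6545) + 5341) = (-3421 + 1/(-43)) + ((-1224 - 6545) + 5341) = (-3421 - 1/43) + (-7769 + 5341) = -147104/43 - 2428 = -251508/43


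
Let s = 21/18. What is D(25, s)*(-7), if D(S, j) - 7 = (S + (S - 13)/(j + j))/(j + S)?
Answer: -8959/157 ≈ -57.064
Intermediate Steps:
s = 7/6 (s = 21*(1/18) = 7/6 ≈ 1.1667)
D(S, j) = 7 + (S + (-13 + S)/(2*j))/(S + j) (D(S, j) = 7 + (S + (S - 13)/(j + j))/(j + S) = 7 + (S + (-13 + S)/((2*j)))/(S + j) = 7 + (S + (-13 + S)*(1/(2*j)))/(S + j) = 7 + (S + (-13 + S)/(2*j))/(S + j))
D(25, s)*(-7) = ((-13 + 25 + 14*(7/6)² + 16*25*(7/6))/(2*(7/6)*(25 + 7/6)))*(-7) = ((½)*(6/7)*(-13 + 25 + 14*(49/36) + 1400/3)/(157/6))*(-7) = ((½)*(6/7)*(6/157)*(-13 + 25 + 343/18 + 1400/3))*(-7) = ((½)*(6/7)*(6/157)*(8959/18))*(-7) = (8959/1099)*(-7) = -8959/157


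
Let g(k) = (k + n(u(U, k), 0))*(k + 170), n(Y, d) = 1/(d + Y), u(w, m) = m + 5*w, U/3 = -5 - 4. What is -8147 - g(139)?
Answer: -204701/4 ≈ -51175.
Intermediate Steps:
U = -27 (U = 3*(-5 - 4) = 3*(-9) = -27)
n(Y, d) = 1/(Y + d)
g(k) = (170 + k)*(k + 1/(-135 + k)) (g(k) = (k + 1/((k + 5*(-27)) + 0))*(k + 170) = (k + 1/((k - 135) + 0))*(170 + k) = (k + 1/((-135 + k) + 0))*(170 + k) = (k + 1/(-135 + k))*(170 + k) = (170 + k)*(k + 1/(-135 + k)))
-8147 - g(139) = -8147 - (170 + 139 + 139*(-135 + 139)*(170 + 139))/(-135 + 139) = -8147 - (170 + 139 + 139*4*309)/4 = -8147 - (170 + 139 + 171804)/4 = -8147 - 172113/4 = -204701/4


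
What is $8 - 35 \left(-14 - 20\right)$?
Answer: $1198$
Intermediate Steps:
$8 - 35 \left(-14 - 20\right) = 8 - -1190 = 8 + 1190 = 1198$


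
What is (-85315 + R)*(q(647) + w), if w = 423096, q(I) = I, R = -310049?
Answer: -167532727452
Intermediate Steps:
(-85315 + R)*(q(647) + w) = (-85315 - 310049)*(647 + 423096) = -395364*423743 = -167532727452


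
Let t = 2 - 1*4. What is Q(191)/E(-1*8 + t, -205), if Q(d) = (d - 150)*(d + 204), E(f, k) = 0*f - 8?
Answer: -16195/8 ≈ -2024.4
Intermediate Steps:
t = -2 (t = 2 - 4 = -2)
E(f, k) = -8 (E(f, k) = 0 - 8 = -8)
Q(d) = (-150 + d)*(204 + d)
Q(191)/E(-1*8 + t, -205) = (-30600 + 191**2 + 54*191)/(-8) = (-30600 + 36481 + 10314)*(-1/8) = 16195*(-1/8) = -16195/8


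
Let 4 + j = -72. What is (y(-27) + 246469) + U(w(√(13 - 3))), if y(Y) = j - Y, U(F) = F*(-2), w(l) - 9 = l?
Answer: 246402 - 2*√10 ≈ 2.4640e+5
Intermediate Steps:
j = -76 (j = -4 - 72 = -76)
w(l) = 9 + l
U(F) = -2*F
y(Y) = -76 - Y
(y(-27) + 246469) + U(w(√(13 - 3))) = ((-76 - 1*(-27)) + 246469) - 2*(9 + √(13 - 3)) = ((-76 + 27) + 246469) - 2*(9 + √10) = (-49 + 246469) + (-18 - 2*√10) = 246420 + (-18 - 2*√10) = 246402 - 2*√10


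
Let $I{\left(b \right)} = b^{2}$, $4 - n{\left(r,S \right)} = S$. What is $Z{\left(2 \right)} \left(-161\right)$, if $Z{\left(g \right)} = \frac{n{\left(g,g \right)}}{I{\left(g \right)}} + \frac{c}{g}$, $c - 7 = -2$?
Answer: $-483$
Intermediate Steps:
$c = 5$ ($c = 7 - 2 = 5$)
$n{\left(r,S \right)} = 4 - S$
$Z{\left(g \right)} = \frac{5}{g} + \frac{4 - g}{g^{2}}$ ($Z{\left(g \right)} = \frac{4 - g}{g^{2}} + \frac{5}{g} = \frac{5}{g} + \frac{4 - g}{g^{2}}$)
$Z{\left(2 \right)} \left(-161\right) = \frac{4 \left(1 + 2\right)}{4} \left(-161\right) = 4 \cdot \frac{1}{4} \cdot 3 \left(-161\right) = 3 \left(-161\right) = -483$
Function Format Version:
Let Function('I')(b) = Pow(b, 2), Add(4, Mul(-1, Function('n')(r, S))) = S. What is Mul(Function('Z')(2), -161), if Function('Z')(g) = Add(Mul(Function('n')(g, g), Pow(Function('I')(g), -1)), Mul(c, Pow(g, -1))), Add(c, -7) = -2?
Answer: -483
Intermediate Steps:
c = 5 (c = Add(7, -2) = 5)
Function('n')(r, S) = Add(4, Mul(-1, S))
Function('Z')(g) = Add(Mul(5, Pow(g, -1)), Mul(Pow(g, -2), Add(4, Mul(-1, g)))) (Function('Z')(g) = Add(Mul(Add(4, Mul(-1, g)), Pow(Pow(g, 2), -1)), Mul(5, Pow(g, -1))) = Add(Mul(Add(4, Mul(-1, g)), Pow(g, -2)), Mul(5, Pow(g, -1))) = Add(Mul(Pow(g, -2), Add(4, Mul(-1, g))), Mul(5, Pow(g, -1))) = Add(Mul(5, Pow(g, -1)), Mul(Pow(g, -2), Add(4, Mul(-1, g)))))
Mul(Function('Z')(2), -161) = Mul(Mul(4, Pow(2, -2), Add(1, 2)), -161) = Mul(Mul(4, Rational(1, 4), 3), -161) = Mul(3, -161) = -483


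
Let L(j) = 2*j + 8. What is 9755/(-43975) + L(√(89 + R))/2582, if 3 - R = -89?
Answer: -2483561/11354345 + √181/1291 ≈ -0.20831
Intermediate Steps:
R = 92 (R = 3 - 1*(-89) = 3 + 89 = 92)
L(j) = 8 + 2*j
9755/(-43975) + L(√(89 + R))/2582 = 9755/(-43975) + (8 + 2*√(89 + 92))/2582 = 9755*(-1/43975) + (8 + 2*√181)*(1/2582) = -1951/8795 + (4/1291 + √181/1291) = -2483561/11354345 + √181/1291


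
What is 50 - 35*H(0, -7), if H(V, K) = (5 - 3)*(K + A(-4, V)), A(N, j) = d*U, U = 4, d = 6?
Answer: -1140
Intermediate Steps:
A(N, j) = 24 (A(N, j) = 6*4 = 24)
H(V, K) = 48 + 2*K (H(V, K) = (5 - 3)*(K + 24) = 2*(24 + K) = 48 + 2*K)
50 - 35*H(0, -7) = 50 - 35*(48 + 2*(-7)) = 50 - 35*(48 - 14) = 50 - 35*34 = 50 - 1190 = -1140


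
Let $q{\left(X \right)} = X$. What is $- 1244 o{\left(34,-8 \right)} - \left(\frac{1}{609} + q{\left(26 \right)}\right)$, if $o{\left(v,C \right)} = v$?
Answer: $- \frac{25774099}{609} \approx -42322.0$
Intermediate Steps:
$- 1244 o{\left(34,-8 \right)} - \left(\frac{1}{609} + q{\left(26 \right)}\right) = \left(-1244\right) 34 + \left(\frac{1}{-609} - 26\right) = -42296 - \frac{15835}{609} = - \frac{25774099}{609}$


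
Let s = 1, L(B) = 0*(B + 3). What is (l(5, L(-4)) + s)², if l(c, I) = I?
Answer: 1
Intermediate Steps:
L(B) = 0 (L(B) = 0*(3 + B) = 0)
(l(5, L(-4)) + s)² = (0 + 1)² = 1² = 1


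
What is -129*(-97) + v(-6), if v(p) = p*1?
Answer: 12507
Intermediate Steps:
v(p) = p
-129*(-97) + v(-6) = -129*(-97) - 6 = 12513 - 6 = 12507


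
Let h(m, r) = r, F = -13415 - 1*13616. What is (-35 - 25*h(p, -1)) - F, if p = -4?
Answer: 27021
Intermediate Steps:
F = -27031 (F = -13415 - 13616 = -27031)
(-35 - 25*h(p, -1)) - F = (-35 - 25*(-1)) - 1*(-27031) = (-35 + 25) + 27031 = -10 + 27031 = 27021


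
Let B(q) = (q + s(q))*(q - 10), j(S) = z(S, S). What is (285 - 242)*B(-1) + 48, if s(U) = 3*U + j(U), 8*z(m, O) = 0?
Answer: 1940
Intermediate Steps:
z(m, O) = 0 (z(m, O) = (1/8)*0 = 0)
j(S) = 0
s(U) = 3*U (s(U) = 3*U + 0 = 3*U)
B(q) = 4*q*(-10 + q) (B(q) = (q + 3*q)*(q - 10) = (4*q)*(-10 + q) = 4*q*(-10 + q))
(285 - 242)*B(-1) + 48 = (285 - 242)*(4*(-1)*(-10 - 1)) + 48 = 43*(4*(-1)*(-11)) + 48 = 43*44 + 48 = 1892 + 48 = 1940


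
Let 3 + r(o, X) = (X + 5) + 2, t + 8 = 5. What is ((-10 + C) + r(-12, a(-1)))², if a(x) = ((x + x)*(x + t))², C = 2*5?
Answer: 4624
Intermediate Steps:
C = 10
t = -3 (t = -8 + 5 = -3)
a(x) = 4*x²*(-3 + x)² (a(x) = ((x + x)*(x - 3))² = ((2*x)*(-3 + x))² = (2*x*(-3 + x))² = 4*x²*(-3 + x)²)
r(o, X) = 4 + X (r(o, X) = -3 + ((X + 5) + 2) = -3 + ((5 + X) + 2) = -3 + (7 + X) = 4 + X)
((-10 + C) + r(-12, a(-1)))² = ((-10 + 10) + (4 + 4*(-1)²*(-3 - 1)²))² = (0 + (4 + 4*1*(-4)²))² = (0 + (4 + 4*1*16))² = (0 + (4 + 64))² = (0 + 68)² = 68² = 4624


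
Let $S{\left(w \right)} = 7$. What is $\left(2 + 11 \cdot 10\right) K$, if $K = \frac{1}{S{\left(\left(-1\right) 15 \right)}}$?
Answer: $16$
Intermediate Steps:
$K = \frac{1}{7} \approx 0.14286$
$\left(2 + 11 \cdot 10\right) K = \left(2 + 11 \cdot 10\right) \frac{1}{7} = \left(2 + 110\right) \frac{1}{7} = 112 \cdot \frac{1}{7} = 16$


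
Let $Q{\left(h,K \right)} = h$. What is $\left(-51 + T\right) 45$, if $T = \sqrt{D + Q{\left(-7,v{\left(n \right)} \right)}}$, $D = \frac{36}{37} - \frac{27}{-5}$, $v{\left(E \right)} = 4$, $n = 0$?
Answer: $-2295 + \frac{18 i \sqrt{5365}}{37} \approx -2295.0 + 35.633 i$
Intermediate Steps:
$D = \frac{1179}{185}$ ($D = 36 \cdot \frac{1}{37} - - \frac{27}{5} = \frac{36}{37} + \frac{27}{5} = \frac{1179}{185} \approx 6.373$)
$T = \frac{2 i \sqrt{5365}}{185}$ ($T = \sqrt{\frac{1179}{185} - 7} = \sqrt{- \frac{116}{185}} = \frac{2 i \sqrt{5365}}{185} \approx 0.79185 i$)
$\left(-51 + T\right) 45 = \left(-51 + \frac{2 i \sqrt{5365}}{185}\right) 45 = -2295 + \frac{18 i \sqrt{5365}}{37}$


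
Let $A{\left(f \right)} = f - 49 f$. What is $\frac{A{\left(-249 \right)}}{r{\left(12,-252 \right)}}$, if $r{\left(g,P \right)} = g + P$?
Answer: $- \frac{249}{5} \approx -49.8$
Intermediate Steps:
$A{\left(f \right)} = - 48 f$ ($A{\left(f \right)} = f - 49 f = - 48 f$)
$r{\left(g,P \right)} = P + g$
$\frac{A{\left(-249 \right)}}{r{\left(12,-252 \right)}} = \frac{\left(-48\right) \left(-249\right)}{-252 + 12} = \frac{11952}{-240} = 11952 \left(- \frac{1}{240}\right) = - \frac{249}{5}$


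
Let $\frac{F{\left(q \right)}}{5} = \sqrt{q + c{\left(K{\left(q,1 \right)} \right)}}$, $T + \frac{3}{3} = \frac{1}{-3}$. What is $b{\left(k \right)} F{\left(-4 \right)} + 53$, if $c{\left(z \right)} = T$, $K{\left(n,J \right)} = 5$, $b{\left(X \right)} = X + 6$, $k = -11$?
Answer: $53 - \frac{100 i \sqrt{3}}{3} \approx 53.0 - 57.735 i$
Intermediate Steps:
$b{\left(X \right)} = 6 + X$
$T = - \frac{4}{3}$ ($T = -1 + \frac{1}{-3} = -1 - \frac{1}{3} = - \frac{4}{3} \approx -1.3333$)
$c{\left(z \right)} = - \frac{4}{3}$
$F{\left(q \right)} = 5 \sqrt{- \frac{4}{3} + q}$ ($F{\left(q \right)} = 5 \sqrt{q - \frac{4}{3}} = 5 \sqrt{- \frac{4}{3} + q}$)
$b{\left(k \right)} F{\left(-4 \right)} + 53 = \left(6 - 11\right) \frac{5 \sqrt{-12 + 9 \left(-4\right)}}{3} + 53 = - 5 \frac{5 \sqrt{-12 - 36}}{3} + 53 = - 5 \frac{5 \sqrt{-48}}{3} + 53 = - 5 \frac{5 \cdot 4 i \sqrt{3}}{3} + 53 = - 5 \frac{20 i \sqrt{3}}{3} + 53 = - \frac{100 i \sqrt{3}}{3} + 53 = 53 - \frac{100 i \sqrt{3}}{3}$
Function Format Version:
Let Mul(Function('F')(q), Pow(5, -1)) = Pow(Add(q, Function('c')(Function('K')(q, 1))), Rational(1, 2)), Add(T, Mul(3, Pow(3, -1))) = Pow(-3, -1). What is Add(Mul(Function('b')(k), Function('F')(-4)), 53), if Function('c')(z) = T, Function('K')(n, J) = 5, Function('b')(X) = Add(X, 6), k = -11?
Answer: Add(53, Mul(Rational(-100, 3), I, Pow(3, Rational(1, 2)))) ≈ Add(53.000, Mul(-57.735, I))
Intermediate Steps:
Function('b')(X) = Add(6, X)
T = Rational(-4, 3) (T = Add(-1, Pow(-3, -1)) = Add(-1, Rational(-1, 3)) = Rational(-4, 3) ≈ -1.3333)
Function('c')(z) = Rational(-4, 3)
Function('F')(q) = Mul(5, Pow(Add(Rational(-4, 3), q), Rational(1, 2))) (Function('F')(q) = Mul(5, Pow(Add(q, Rational(-4, 3)), Rational(1, 2))) = Mul(5, Pow(Add(Rational(-4, 3), q), Rational(1, 2))))
Add(Mul(Function('b')(k), Function('F')(-4)), 53) = Add(Mul(Add(6, -11), Mul(Rational(5, 3), Pow(Add(-12, Mul(9, -4)), Rational(1, 2)))), 53) = Add(Mul(-5, Mul(Rational(5, 3), Pow(Add(-12, -36), Rational(1, 2)))), 53) = Add(Mul(-5, Mul(Rational(5, 3), Pow(-48, Rational(1, 2)))), 53) = Add(Mul(-5, Mul(Rational(5, 3), Mul(4, I, Pow(3, Rational(1, 2))))), 53) = Add(Mul(-5, Mul(Rational(20, 3), I, Pow(3, Rational(1, 2)))), 53) = Add(Mul(Rational(-100, 3), I, Pow(3, Rational(1, 2))), 53) = Add(53, Mul(Rational(-100, 3), I, Pow(3, Rational(1, 2))))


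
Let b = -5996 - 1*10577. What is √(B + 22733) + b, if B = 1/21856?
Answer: -16573 + √678700445334/5464 ≈ -16422.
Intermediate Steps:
B = 1/21856 ≈ 4.5754e-5
b = -16573 (b = -5996 - 10577 = -16573)
√(B + 22733) + b = √(1/21856 + 22733) - 16573 = √(496852449/21856) - 16573 = √678700445334/5464 - 16573 = -16573 + √678700445334/5464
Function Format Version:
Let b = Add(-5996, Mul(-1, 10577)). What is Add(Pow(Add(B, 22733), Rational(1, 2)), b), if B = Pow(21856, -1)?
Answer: Add(-16573, Mul(Rational(1, 5464), Pow(678700445334, Rational(1, 2)))) ≈ -16422.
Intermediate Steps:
B = Rational(1, 21856) ≈ 4.5754e-5
b = -16573 (b = Add(-5996, -10577) = -16573)
Add(Pow(Add(B, 22733), Rational(1, 2)), b) = Add(Pow(Add(Rational(1, 21856), 22733), Rational(1, 2)), -16573) = Add(Pow(Rational(496852449, 21856), Rational(1, 2)), -16573) = Add(Mul(Rational(1, 5464), Pow(678700445334, Rational(1, 2))), -16573) = Add(-16573, Mul(Rational(1, 5464), Pow(678700445334, Rational(1, 2))))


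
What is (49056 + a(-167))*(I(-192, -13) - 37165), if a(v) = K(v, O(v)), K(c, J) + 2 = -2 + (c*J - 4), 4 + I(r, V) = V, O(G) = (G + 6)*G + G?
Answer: 164091304944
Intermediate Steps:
O(G) = G + G*(6 + G) (O(G) = (6 + G)*G + G = G*(6 + G) + G = G + G*(6 + G))
I(r, V) = -4 + V
K(c, J) = -8 + J*c (K(c, J) = -2 + (-2 + (c*J - 4)) = -2 + (-2 + (J*c - 4)) = -2 + (-2 + (-4 + J*c)) = -2 + (-6 + J*c) = -8 + J*c)
a(v) = -8 + v²*(7 + v) (a(v) = -8 + (v*(7 + v))*v = -8 + v²*(7 + v))
(49056 + a(-167))*(I(-192, -13) - 37165) = (49056 + (-8 + (-167)²*(7 - 167)))*((-4 - 13) - 37165) = (49056 + (-8 + 27889*(-160)))*(-17 - 37165) = (49056 + (-8 - 4462240))*(-37182) = (49056 - 4462248)*(-37182) = -4413192*(-37182) = 164091304944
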